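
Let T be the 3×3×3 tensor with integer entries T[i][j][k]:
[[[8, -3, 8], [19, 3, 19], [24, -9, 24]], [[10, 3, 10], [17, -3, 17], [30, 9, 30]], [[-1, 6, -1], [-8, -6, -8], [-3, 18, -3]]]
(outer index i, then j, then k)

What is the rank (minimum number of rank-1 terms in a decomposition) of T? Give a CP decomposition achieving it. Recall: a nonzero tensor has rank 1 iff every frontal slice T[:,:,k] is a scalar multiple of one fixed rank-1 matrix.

Lower bound: in the mode-2 unfolding of T (rows indexed by j, columns by (i,k)) the 2×2 minor on rows j ∈ {0, 1}, columns (i,k) ∈ {(0,0), (0,1)} is det [[8, -3], [19, 3]] = 81 ≠ 0, so that unfolding has rank ≥ 2 and hence rank(T) ≥ 2 (CP rank is at least every unfolding rank, though it can be larger).
Upper bound: with S_k = T[:,:,k], the two rank-1 terms a₁b₁ᵀ, a₂b₂ᵀ are the rank-1 members of the pencil x·S₀ + y·S₁.
The 2×2 minor of x·S₀ + y·S₁ on rows {0,1}, columns {0,1} is −54·x² − 162·xy = (-54)·(x + 3·y)(x), vanishing at (x:y) = (3:-1) and (0:1).
M₁ = 3·S₀ − S₁ = [[27, 54, 81], [27, 54, 81], [-9, -18, -27]] = 9·(3, 3, -1)(1, 2, 3)ᵀ and M₂ = S₁ = [[-3, 3, -9], [3, -3, 9], [6, -6, 18]] = (-3)·(1, -1, -2)(1, -1, 3)ᵀ, so take a₁ = (3, 3, -1), b₁ = (1, 2, 3), a₂ = (1, -1, -2), b₂ = (1, -1, 3).
Each slice is an integer combination of E₁ = a₁b₁ᵀ and E₂ = a₂b₂ᵀ: S₀ = 3·E₁ − E₂, S₁ = −3·E₂, S₂ = 3·E₁ − E₂; reading off coefficients, c₁ = (3, 0, 3) and c₂ = (-1, -3, -1).
Hence T = (3, 3, -1) ⊗ (1, 2, 3) ⊗ (3, 0, 3) + (1, -1, -2) ⊗ (1, -1, 3) ⊗ (-1, -3, -1), so rank(T) ≤ 2.
These bounds meet, so rank(T) = 2.

rank(T) = 2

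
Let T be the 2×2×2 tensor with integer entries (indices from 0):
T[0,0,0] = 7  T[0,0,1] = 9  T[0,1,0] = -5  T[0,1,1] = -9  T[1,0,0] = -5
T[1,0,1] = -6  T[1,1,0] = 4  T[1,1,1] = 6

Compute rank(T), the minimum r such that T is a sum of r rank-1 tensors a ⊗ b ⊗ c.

Lower bound: the mode-2 unfolding of T (rows indexed by j, columns by (i,k) = (0,0), (0,1), (1,0), (1,1)) is [[7, 9, -5, -6], [-5, -9, 4, 6]].
There the 2×2 minor on rows j ∈ {0, 1}, columns (i,k) ∈ {(0,0), (0,1)} is det [[7, 9], [-5, -9]] = -18 ≠ 0, so this unfolding has rank ≥ 2; CP rank is at least every unfolding rank, so rank(T) ≥ 2. (This is only a lower bound: in general the CP rank may exceed every unfolding rank, so we still need to exhibit 2 rank-1 terms summing to T.)
Upper bound — finding two terms. Write S_k = T[:,:,k] for the frontal slices: S₀ = [[7, -5], [-5, 4]], S₁ = [[9, -9], [-6, 6]].
If T = a₁ ⊗ b₁ ⊗ c₁ + a₂ ⊗ b₂ ⊗ c₂ then each S_k = c₁[k]·a₁b₁ᵀ + c₂[k]·a₂b₂ᵀ. S₀ and S₁ are linearly independent, so a₁b₁ᵀ and a₂b₂ᵀ must span the same plane of matrices: they are the rank-1 matrices of the form x·S₀ + y·S₁.
det(x·S₀ + y·S₁) is 3·x² + 3·xy = 3·(x + y)(x), vanishing at (x:y) = (1:-1) and (0:1).
M₁ = S₀ − S₁ = [[-2, 4], [1, -2]] = −[2, -1][1, -2]ᵀ and M₂ = S₁ = [[9, -9], [-6, 6]] = 3·[3, -2][1, -1]ᵀ, so take a₁ = [2, -1], b₁ = [1, -2], a₂ = [3, -2], b₂ = [1, -1].
Each slice is an integer combination of E₁ = a₁b₁ᵀ and E₂ = a₂b₂ᵀ: S₀ = −E₁ + 3·E₂, S₁ = 3·E₂; reading off coefficients, c₁ = [-1, 0] and c₂ = [3, 3].
Hence T = [2, -1] ⊗ [1, -2] ⊗ [-1, 0] + [3, -2] ⊗ [1, -1] ⊗ [3, 3], so rank(T) ≤ 2.
These bounds meet, so rank(T) = 2.

2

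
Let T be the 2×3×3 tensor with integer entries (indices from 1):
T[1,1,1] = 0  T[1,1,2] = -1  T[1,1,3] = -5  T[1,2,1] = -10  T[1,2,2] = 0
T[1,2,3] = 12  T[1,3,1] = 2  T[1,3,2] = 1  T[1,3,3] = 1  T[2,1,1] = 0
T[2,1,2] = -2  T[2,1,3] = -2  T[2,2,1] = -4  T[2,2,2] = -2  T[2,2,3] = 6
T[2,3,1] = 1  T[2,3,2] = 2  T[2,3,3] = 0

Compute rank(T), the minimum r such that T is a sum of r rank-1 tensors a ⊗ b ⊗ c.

3

Lower bound: the mode-3 unfolding of T (rows indexed by k, columns by (i,j) = (1,1), (1,2), (1,3), (2,1), (2,2), (2,3)) is [[0, -10, 2, 0, -4, 1], [-1, 0, 1, -2, -2, 2], [-5, 12, 1, -2, 6, 0]].
There the 3×3 minor on rows k ∈ {1, 2, 3}, columns (i,j) ∈ {(1,1), (1,2), (1,3)} is det [[0, -10, 2], [-1, 0, 1], [-5, 12, 1]] = 16 ≠ 0, so this unfolding has rank ≥ 3; CP rank is at least every unfolding rank, so rank(T) ≥ 3. (Flattening ranks never certify an upper bound on CP rank; for that we must actually write T with 3 rank-1 terms.)
Upper bound: T is a sum of 3 rank-1 terms, T = [1, 0] ⊗ [1, 2, -1] ⊗ [-2, 1, 1] + [1, 1] ⊗ [1, 1, -1] ⊗ [-2, -2, 2] + [2, 1] ⊗ [2, -2, -1] ⊗ [1, 0, -2] (written with every a and b primitive with positive leading entry and the scale carried by c; CP decompositions are not unique, and this one is verified by expanding entrywise), so rank(T) ≤ 3.
These bounds meet, so rank(T) = 3.
Check entry T[1,2,3] = 12: (1)·(2)·(1) + (1)·(1)·(2) + (2)·(-2)·(-2) = 12.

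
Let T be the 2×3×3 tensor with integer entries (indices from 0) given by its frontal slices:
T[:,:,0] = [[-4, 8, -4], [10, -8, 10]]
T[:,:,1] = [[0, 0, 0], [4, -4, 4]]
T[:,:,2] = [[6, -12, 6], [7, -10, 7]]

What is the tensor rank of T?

2

Lower bound: the mode-3 unfolding of T (rows indexed by k, columns by (i,j) = (0,0), (0,1), (0,2), (1,0), (1,1), (1,2)) is [[-4, 8, -4, 10, -8, 10], [0, 0, 0, 4, -4, 4], [6, -12, 6, 7, -10, 7]].
There the 2×2 minor on rows k ∈ {0, 1}, columns (i,j) ∈ {(0,0), (1,0)} is det [[-4, 10], [0, 4]] = -16 ≠ 0, so this unfolding has rank ≥ 2; CP rank is at least every unfolding rank, so rank(T) ≥ 2. (Unfolding ranks only ever bound the CP rank from below — rank(T) can be strictly larger than all of them — so the matching upper bound has to come from an explicit 2-term decomposition.)
Upper bound — finding two terms. Write S_k = T[:,:,k] for the frontal slices: S₀ = [[-4, 8, -4], [10, -8, 10]], S₁ = [[0, 0, 0], [4, -4, 4]], S₂ = [[6, -12, 6], [7, -10, 7]].
If T = a₁ ⊗ b₁ ⊗ c₁ + a₂ ⊗ b₂ ⊗ c₂ then each S_k = c₁[k]·a₁b₁ᵀ + c₂[k]·a₂b₂ᵀ. S₀ and S₁ are linearly independent, so a₁b₁ᵀ and a₂b₂ᵀ must span the same plane of matrices: they are the rank-1 matrices of the form x·S₀ + y·S₁.
The 2×2 minor of x·S₀ + y·S₁ on rows {0,1}, columns {0,1} is −48·x² − 16·xy = (-16)·(3·x + y)(x), vanishing at (x:y) = (1:-3) and (0:1).
M₁ = S₀ − 3·S₁ = [[-4, 8, -4], [-2, 4, -2]] = (-2)·(2, 1)(1, -2, 1)ᵀ and M₂ = S₁ = [[0, 0, 0], [4, -4, 4]] = 4·(0, 1)(1, -1, 1)ᵀ, so take a₁ = (2, 1), b₁ = (1, -2, 1), a₂ = (0, 1), b₂ = (1, -1, 1).
Each slice is an integer combination of E₁ = a₁b₁ᵀ and E₂ = a₂b₂ᵀ: S₀ = −2·E₁ + 12·E₂, S₁ = 4·E₂, S₂ = 3·E₁ + 4·E₂; reading off coefficients, c₁ = (-2, 0, 3) and c₂ = (12, 4, 4).
Hence T = (2, 1) ⊗ (1, -2, 1) ⊗ (-2, 0, 3) + (0, 1) ⊗ (1, -1, 1) ⊗ (12, 4, 4), so rank(T) ≤ 2.
These bounds meet, so rank(T) = 2.
Check entry T[0,0,2] = 6: (2)·(1)·(3) + (0)·(1)·(4) = 6.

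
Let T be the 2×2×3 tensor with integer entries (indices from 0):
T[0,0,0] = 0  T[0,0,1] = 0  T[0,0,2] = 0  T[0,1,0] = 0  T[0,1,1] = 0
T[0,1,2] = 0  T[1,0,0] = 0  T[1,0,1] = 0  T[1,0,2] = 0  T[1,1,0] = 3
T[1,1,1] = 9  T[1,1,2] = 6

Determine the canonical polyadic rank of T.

1

Lower bound: T ≠ 0 (e.g. T[1,1,0] = 3), so rank(T) ≥ 1.
Upper bound: if T = a ⊗ b ⊗ c then every fibre of T is a multiple of the corresponding factor, so read the factors off the fibres through the nonzero entry T[1,1,0] = 3.
The mode-1 fibre T[:,1,0] = [0, 3] gives a = [0, 1] (primitive direction); the mode-2 fibre T[1,:,0] = [0, 3] gives b = [0, 1]; then c[k] = T[1,1,k] / (a[1]·b[1]) = [3, 9, 6] / 1 = [3, 9, 6].
Expanding [0, 1] ⊗ [0, 1] ⊗ [3, 9, 6] reproduces all 12 entries of T, so T = [0, 1] ⊗ [0, 1] ⊗ [3, 9, 6] and rank(T) ≤ 1.
These bounds meet, so rank(T) = 1.
Check entry T[0,1,2] = 0: (0)·(1)·(6) = 0.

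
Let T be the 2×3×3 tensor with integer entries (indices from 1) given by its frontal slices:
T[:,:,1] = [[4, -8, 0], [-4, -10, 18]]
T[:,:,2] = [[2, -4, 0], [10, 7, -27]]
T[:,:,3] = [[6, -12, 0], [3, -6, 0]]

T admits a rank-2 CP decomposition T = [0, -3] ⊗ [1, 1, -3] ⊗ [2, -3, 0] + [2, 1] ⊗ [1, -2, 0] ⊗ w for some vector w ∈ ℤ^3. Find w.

Subtract the known terms from T to get the rank-1 residual R = [2, 1] ⊗ [1, -2, 0] ⊗ w, so R[i,j,k] = a[i]·b[j]·w[k]. Pick indices with nonzero a[1]·b[1] = (2)·(1) = 2. Only the fibre through (1,1,·) is needed: R[1,1,:] = T[1,1,:] − Σₗ aₗ[1]bₗ[1]cₗ = [4, 2, 6] − (0)·(1)·[2, -3, 0] = [4, 2, 6]. Then w[k] = R[1,1,k] / 2 for each k, giving w = [4, 2, 6] / 2 = [2, 1, 3].

w = [2, 1, 3]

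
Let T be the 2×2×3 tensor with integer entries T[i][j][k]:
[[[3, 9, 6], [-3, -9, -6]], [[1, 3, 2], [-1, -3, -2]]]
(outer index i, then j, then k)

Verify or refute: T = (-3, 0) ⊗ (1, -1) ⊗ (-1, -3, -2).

No

Reconstruct entry (1,0,0) from the claimed factors: Σₗ aₗ[1]bₗ[0]cₗ[0] = (0)·(1)·(-1) = 0, but T[1,0,0] = 1. The claim is false.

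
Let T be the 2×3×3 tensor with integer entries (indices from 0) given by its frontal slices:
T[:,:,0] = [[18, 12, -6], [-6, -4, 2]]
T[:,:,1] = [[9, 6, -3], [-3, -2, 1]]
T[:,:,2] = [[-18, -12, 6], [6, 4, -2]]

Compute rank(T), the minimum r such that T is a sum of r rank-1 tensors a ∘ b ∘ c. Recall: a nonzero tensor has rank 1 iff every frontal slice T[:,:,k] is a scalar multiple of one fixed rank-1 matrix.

1

Lower bound: T ≠ 0 (e.g. T[0,0,0] = 18), so rank(T) ≥ 1.
Upper bound: the mode-1 fibre T[:,0,0] = [18, -6] gives a = [3, -1] (primitive direction); the mode-2 fibre T[0,:,0] = [18, 12, -6] gives b = [3, 2, -1]; then c[k] = T[0,0,k] / (a[0]·b[0]) = [18, 9, -18] / 9 = [2, 1, -2].
Expanding [3, -1] ∘ [3, 2, -1] ∘ [2, 1, -2] reproduces all 18 entries of T, so T = [3, -1] ∘ [3, 2, -1] ∘ [2, 1, -2] and rank(T) ≤ 1.
These bounds meet, so rank(T) = 1.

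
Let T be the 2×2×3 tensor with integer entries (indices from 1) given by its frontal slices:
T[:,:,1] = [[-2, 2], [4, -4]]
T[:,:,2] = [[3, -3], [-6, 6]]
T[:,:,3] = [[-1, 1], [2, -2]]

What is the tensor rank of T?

Lower bound: T ≠ 0 (e.g. T[1,1,1] = -2), so rank(T) ≥ 1.
Upper bound: the mode-1 fibre T[:,1,1] = [-2, 4] gives a = [1, -2] (primitive direction); the mode-2 fibre T[1,:,1] = [-2, 2] gives b = [1, -1]; then c[k] = T[1,1,k] / (a[1]·b[1]) = [-2, 3, -1] / 1 = [-2, 3, -1].
Expanding [1, -2] (x) [1, -1] (x) [-2, 3, -1] reproduces all 12 entries of T, so T = [1, -2] (x) [1, -1] (x) [-2, 3, -1] and rank(T) ≤ 1.
These bounds meet, so rank(T) = 1.

1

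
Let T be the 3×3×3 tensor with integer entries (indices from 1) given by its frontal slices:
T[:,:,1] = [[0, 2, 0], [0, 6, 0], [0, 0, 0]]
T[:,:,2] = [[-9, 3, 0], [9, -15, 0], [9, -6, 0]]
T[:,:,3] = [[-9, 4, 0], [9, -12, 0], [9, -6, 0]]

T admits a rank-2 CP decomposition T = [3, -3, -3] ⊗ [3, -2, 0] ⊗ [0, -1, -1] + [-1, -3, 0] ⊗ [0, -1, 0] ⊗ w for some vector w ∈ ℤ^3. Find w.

w = [2, -3, -2]

Subtract the known terms from T to get the rank-1 residual R = [-1, -3, 0] ⊗ [0, -1, 0] ⊗ w, so R[i,j,k] = a[i]·b[j]·w[k]. Pick indices with nonzero a[1]·b[2] = (-1)·(-1) = 1. Only the fibre through (1,2,·) is needed: R[1,2,:] = T[1,2,:] − Σₗ aₗ[1]bₗ[2]cₗ = [2, 3, 4] − (3)·(-2)·[0, -1, -1] = [2, -3, -2]. Then w[k] = R[1,2,k] / 1 for each k, giving w = [2, -3, -2] / 1 = [2, -3, -2].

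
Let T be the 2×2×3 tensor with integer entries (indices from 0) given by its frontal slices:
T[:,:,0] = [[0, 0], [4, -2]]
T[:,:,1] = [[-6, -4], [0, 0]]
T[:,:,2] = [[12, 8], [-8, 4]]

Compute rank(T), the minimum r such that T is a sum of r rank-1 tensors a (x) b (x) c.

2

Lower bound: the mode-3 unfolding of T (rows indexed by k, columns by (i,j) = (0,0), (0,1), (1,0), (1,1)) is [[0, 0, 4, -2], [-6, -4, 0, 0], [12, 8, -8, 4]].
There the 2×2 minor on rows k ∈ {0, 1}, columns (i,j) ∈ {(0,0), (1,0)} is det [[0, 4], [-6, 0]] = 24 ≠ 0, so this unfolding has rank ≥ 2; CP rank is at least every unfolding rank, so rank(T) ≥ 2. (Unfolding ranks only ever bound the CP rank from below — rank(T) can be strictly larger than all of them — so the matching upper bound has to come from an explicit 2-term decomposition.)
Upper bound — finding two terms. Write S_k = T[:,:,k] for the frontal slices: S₀ = [[0, 0], [4, -2]], S₁ = [[-6, -4], [0, 0]], S₂ = [[12, 8], [-8, 4]].
If T = a₁ (x) b₁ (x) c₁ + a₂ (x) b₂ (x) c₂ then each S_k = c₁[k]·a₁b₁ᵀ + c₂[k]·a₂b₂ᵀ. S₀ and S₁ are linearly independent, so a₁b₁ᵀ and a₂b₂ᵀ must span the same plane of matrices: they are the rank-1 matrices of the form x·S₀ + y·S₁.
det(x·S₀ + y·S₁) is 28·xy = 28·(y)(x), vanishing at (x:y) = (1:0) and (0:1).
M₁ = S₀ = [[0, 0], [4, -2]] = 2·[0, 1][2, -1]ᵀ and M₂ = S₁ = [[-6, -4], [0, 0]] = (-2)·[1, 0][3, 2]ᵀ, so take a₁ = [0, 1], b₁ = [2, -1], a₂ = [1, 0], b₂ = [3, 2].
Each slice is an integer combination of E₁ = a₁b₁ᵀ and E₂ = a₂b₂ᵀ: S₀ = 2·E₁, S₁ = −2·E₂, S₂ = −4·E₁ + 4·E₂; reading off coefficients, c₁ = [2, 0, -4] and c₂ = [0, -2, 4].
Hence T = [0, 1] (x) [2, -1] (x) [2, 0, -4] + [1, 0] (x) [3, 2] (x) [0, -2, 4], so rank(T) ≤ 2.
These bounds meet, so rank(T) = 2.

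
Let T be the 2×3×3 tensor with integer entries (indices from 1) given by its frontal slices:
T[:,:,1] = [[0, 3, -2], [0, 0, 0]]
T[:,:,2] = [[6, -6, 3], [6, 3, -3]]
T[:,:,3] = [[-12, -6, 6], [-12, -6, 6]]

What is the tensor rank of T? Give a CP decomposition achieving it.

rank(T) = 2

Lower bound: the mode-1 unfolding of T (rows indexed by i, columns by (j,k) = (1,1), (1,2), (1,3), (2,1), (2,2), (2,3), (3,1), (3,2), (3,3)) is [[0, 6, -12, 3, -6, -6, -2, 3, 6], [0, 6, -12, 0, 3, -6, 0, -3, 6]].
There the 2×2 minor on rows i ∈ {1, 2}, columns (j,k) ∈ {(1,2), (2,1)} is det [[6, 3], [6, 0]] = -18 ≠ 0, so this unfolding has rank ≥ 2; CP rank is at least every unfolding rank, so rank(T) ≥ 2. (This is only a lower bound: in general the CP rank may exceed every unfolding rank, so we still need to exhibit 2 rank-1 terms summing to T.)
Upper bound — finding two terms. Write S_k = T[:,:,k] for the frontal slices: S₁ = [[0, 3, -2], [0, 0, 0]], S₂ = [[6, -6, 3], [6, 3, -3]], S₃ = [[-12, -6, 6], [-12, -6, 6]].
If T = a₁ ⊗ b₁ ⊗ c₁ + a₂ ⊗ b₂ ⊗ c₂ then each S_k = c₁[k]·a₁b₁ᵀ + c₂[k]·a₂b₂ᵀ. S₁ and S₂ are linearly independent, so a₁b₁ᵀ and a₂b₂ᵀ must span the same plane of matrices: they are the rank-1 matrices of the form x·S₁ + y·S₂.
The 2×2 minor of x·S₁ + y·S₂ on rows {1,2}, columns {1,2} is −18·xy + 54·y² = (-18)·(x − 3·y)(y), vanishing at (x:y) = (3:1) and (1:0).
M₁ = 3·S₁ + S₂ = [[6, 3, -3], [6, 3, -3]] = 3·(1, 1)(2, 1, -1)ᵀ and M₂ = S₁ = [[0, 3, -2], [0, 0, 0]] = (1, 0)(0, 3, -2)ᵀ, so take a₁ = (1, 1), b₁ = (2, 1, -1), a₂ = (1, 0), b₂ = (0, 3, -2).
Each slice is an integer combination of E₁ = a₁b₁ᵀ and E₂ = a₂b₂ᵀ: S₁ = E₂, S₂ = 3·E₁ − 3·E₂, S₃ = −6·E₁; reading off coefficients, c₁ = (0, 3, -6) and c₂ = (1, -3, 0).
Hence T = (1, 1) ⊗ (2, 1, -1) ⊗ (0, 3, -6) + (1, 0) ⊗ (0, 3, -2) ⊗ (1, -3, 0), so rank(T) ≤ 2.
These bounds meet, so rank(T) = 2.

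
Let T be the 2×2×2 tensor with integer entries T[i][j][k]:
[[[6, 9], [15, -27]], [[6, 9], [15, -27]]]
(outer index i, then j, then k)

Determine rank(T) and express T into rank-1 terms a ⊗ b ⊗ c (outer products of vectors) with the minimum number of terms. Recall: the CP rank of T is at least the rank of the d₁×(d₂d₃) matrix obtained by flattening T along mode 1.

rank(T) = 2

Lower bound: in the mode-2 unfolding of T (rows indexed by j, columns by (i,k)) the 2×2 minor on rows j ∈ {0, 1}, columns (i,k) ∈ {(0,0), (0,1)} is det [[6, 9], [15, -27]] = -297 ≠ 0, so that unfolding has rank ≥ 2 and hence rank(T) ≥ 2 (CP rank is at least every unfolding rank, though it can be larger).
Upper bound: T[i,:,:] = a[i]·M for every slice, with a = (1, 1) and M = [[6, 9], [15, -27]] (rows j, columns k).
Splitting M by its rows (j = 0, 1), M = (1, 0)(6, 9)ᵀ + (0, 1)(15, -27)ᵀ.
Hence T = (1, 1) ⊗ (1, 0) ⊗ (6, 9) + (1, 1) ⊗ (0, 1) ⊗ (15, -27), so rank(T) ≤ 2.
These bounds meet, so rank(T) = 2.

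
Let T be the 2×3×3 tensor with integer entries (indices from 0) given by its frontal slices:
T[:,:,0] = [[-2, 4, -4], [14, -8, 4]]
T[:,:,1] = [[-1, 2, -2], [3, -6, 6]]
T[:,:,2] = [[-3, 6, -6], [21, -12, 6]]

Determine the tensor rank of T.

Lower bound: the mode-3 unfolding of T (rows indexed by k, columns by (i,j) = (0,0), (0,1), (0,2), (1,0), (1,1), (1,2)) is [[-2, 4, -4, 14, -8, 4], [-1, 2, -2, 3, -6, 6], [-3, 6, -6, 21, -12, 6]].
There the 2×2 minor on rows k ∈ {0, 1}, columns (i,j) ∈ {(0,0), (1,0)} is det [[-2, 14], [-1, 3]] = 8 ≠ 0, so this unfolding has rank ≥ 2; CP rank is at least every unfolding rank, so rank(T) ≥ 2. (This is only a lower bound: in general the CP rank may exceed every unfolding rank, so we still need to exhibit 2 rank-1 terms summing to T.)
Upper bound — finding two terms. Write S_k = T[:,:,k] for the frontal slices: S₀ = [[-2, 4, -4], [14, -8, 4]], S₁ = [[-1, 2, -2], [3, -6, 6]], S₂ = [[-3, 6, -6], [21, -12, 6]].
If T = a₁ ⊗ b₁ ⊗ c₁ + a₂ ⊗ b₂ ⊗ c₂ then each S_k = c₁[k]·a₁b₁ᵀ + c₂[k]·a₂b₂ᵀ. S₀ and S₁ are linearly independent, so a₁b₁ᵀ and a₂b₂ᵀ must span the same plane of matrices: they are the rank-1 matrices of the form x·S₀ + y·S₁.
The 2×2 minor of x·S₀ + y·S₁ on rows {0,1}, columns {0,1} is −40·x² − 20·xy = (-20)·(2·x + y)(x), vanishing at (x:y) = (1:-2) and (0:1).
M₁ = S₀ − 2·S₁ = [[0, 0, 0], [8, 4, -8]] = 4·[0, 1][2, 1, -2]ᵀ and M₂ = S₁ = [[-1, 2, -2], [3, -6, 6]] = −[1, -3][1, -2, 2]ᵀ, so take a₁ = [0, 1], b₁ = [2, 1, -2], a₂ = [1, -3], b₂ = [1, -2, 2].
Each slice is an integer combination of E₁ = a₁b₁ᵀ and E₂ = a₂b₂ᵀ: S₀ = 4·E₁ − 2·E₂, S₁ = −E₂, S₂ = 6·E₁ − 3·E₂; reading off coefficients, c₁ = [4, 0, 6] and c₂ = [-2, -1, -3].
Hence T = [0, 1] ⊗ [2, 1, -2] ⊗ [4, 0, 6] + [1, -3] ⊗ [1, -2, 2] ⊗ [-2, -1, -3], so rank(T) ≤ 2.
These bounds meet, so rank(T) = 2.

2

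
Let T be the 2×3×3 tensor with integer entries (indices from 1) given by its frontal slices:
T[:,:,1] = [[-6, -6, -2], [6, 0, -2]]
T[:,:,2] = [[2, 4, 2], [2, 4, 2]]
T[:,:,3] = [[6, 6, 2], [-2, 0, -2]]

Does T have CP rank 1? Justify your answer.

The mode-3 unfolding of T (rows indexed by k, columns by (i,j) = (1,1), (1,2), (1,3), (2,1), (2,2), (2,3)) is [[-6, -6, -2, 6, 0, -2], [2, 4, 2, 2, 4, 2], [6, 6, 2, -2, 0, -2]].
There the 3×3 minor on rows k ∈ {1, 2, 3}, columns (i,j) ∈ {(1,1), (1,2), (2,1)} is det [[-6, -6, 6], [2, 4, 2], [6, 6, -2]] = -48 ≠ 0, so this unfolding has rank ≥ 3; CP rank is at least every unfolding rank, so rank(T) ≥ 3.
In particular rank(T) ≥ 3 > 1, so T is not rank-1.

No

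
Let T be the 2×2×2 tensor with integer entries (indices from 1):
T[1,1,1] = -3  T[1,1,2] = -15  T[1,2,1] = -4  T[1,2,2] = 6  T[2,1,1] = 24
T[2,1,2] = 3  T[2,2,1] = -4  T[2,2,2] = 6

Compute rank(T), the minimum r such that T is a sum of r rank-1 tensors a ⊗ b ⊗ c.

2

Lower bound: the mode-2 unfolding of T (rows indexed by j, columns by (i,k) = (1,1), (1,2), (2,1), (2,2)) is [[-3, -15, 24, 3], [-4, 6, -4, 6]].
There the 2×2 minor on rows j ∈ {1, 2}, columns (i,k) ∈ {(1,1), (1,2)} is det [[-3, -15], [-4, 6]] = -78 ≠ 0, so this unfolding has rank ≥ 2; CP rank is at least every unfolding rank, so rank(T) ≥ 2. (Flattening ranks never certify an upper bound on CP rank; for that we must actually write T with 2 rank-1 terms.)
Upper bound — finding two terms. Write S_k = T[:,:,k] for the frontal slices: S₁ = [[-3, -4], [24, -4]], S₂ = [[-15, 6], [3, 6]].
If T = a₁ ⊗ b₁ ⊗ c₁ + a₂ ⊗ b₂ ⊗ c₂ then each S_k = c₁[k]·a₁b₁ᵀ + c₂[k]·a₂b₂ᵀ. S₁ and S₂ are linearly independent, so a₁b₁ᵀ and a₂b₂ᵀ must span the same plane of matrices: they are the rank-1 matrices of the form x·S₁ + y·S₂.
det(x·S₁ + y·S₂) is 108·x² − 90·xy − 108·y² = 18·(2·x − 3·y)(3·x + 2·y), vanishing at (x:y) = (3:2) and (2:-3).
M₁ = 3·S₁ + 2·S₂ = [[-39, 0], [78, 0]] = (-39)·[1, -2][1, 0]ᵀ and M₂ = 2·S₁ − 3·S₂ = [[39, -26], [39, -26]] = 13·[1, 1][3, -2]ᵀ, so take a₁ = [1, -2], b₁ = [1, 0], a₂ = [1, 1], b₂ = [3, -2].
Each slice is an integer combination of E₁ = a₁b₁ᵀ and E₂ = a₂b₂ᵀ: S₁ = −9·E₁ + 2·E₂, S₂ = −6·E₁ − 3·E₂; reading off coefficients, c₁ = [-9, -6] and c₂ = [2, -3].
Hence T = [1, -2] ⊗ [1, 0] ⊗ [-9, -6] + [1, 1] ⊗ [3, -2] ⊗ [2, -3], so rank(T) ≤ 2.
These bounds meet, so rank(T) = 2.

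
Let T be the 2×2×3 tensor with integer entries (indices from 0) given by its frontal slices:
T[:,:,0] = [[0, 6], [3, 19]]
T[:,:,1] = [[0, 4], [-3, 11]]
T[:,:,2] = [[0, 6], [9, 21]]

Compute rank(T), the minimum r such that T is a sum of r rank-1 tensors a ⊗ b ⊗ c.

Lower bound: the mode-2 unfolding of T (rows indexed by j, columns by (i,k) = (0,0), (0,1), (0,2), (1,0), (1,1), (1,2)) is [[0, 0, 0, 3, -3, 9], [6, 4, 6, 19, 11, 21]].
There the 2×2 minor on rows j ∈ {0, 1}, columns (i,k) ∈ {(0,0), (1,0)} is det [[0, 3], [6, 19]] = -18 ≠ 0, so this unfolding has rank ≥ 2; CP rank is at least every unfolding rank, so rank(T) ≥ 2. (This is only a lower bound: in general the CP rank may exceed every unfolding rank, so we still need to exhibit 2 rank-1 terms summing to T.)
Upper bound — finding two terms. Write S_k = T[:,:,k] for the frontal slices: S₀ = [[0, 6], [3, 19]], S₁ = [[0, 4], [-3, 11]], S₂ = [[0, 6], [9, 21]].
If T = a₁ ⊗ b₁ ⊗ c₁ + a₂ ⊗ b₂ ⊗ c₂ then each S_k = c₁[k]·a₁b₁ᵀ + c₂[k]·a₂b₂ᵀ. S₀ and S₁ are linearly independent, so a₁b₁ᵀ and a₂b₂ᵀ must span the same plane of matrices: they are the rank-1 matrices of the form x·S₀ + y·S₁.
det(x·S₀ + y·S₁) is −18·x² + 6·xy + 12·y² = (-6)·(3·x + 2·y)(x − y), vanishing at (x:y) = (2:-3) and (1:1).
M₁ = 2·S₀ − 3·S₁ = [[0, 0], [15, 5]] = 5·[0, 1][3, 1]ᵀ and M₂ = S₀ + S₁ = [[0, 10], [0, 30]] = 10·[1, 3][0, 1]ᵀ, so take a₁ = [0, 1], b₁ = [3, 1], a₂ = [1, 3], b₂ = [0, 1].
Each slice is an integer combination of E₁ = a₁b₁ᵀ and E₂ = a₂b₂ᵀ: S₀ = E₁ + 6·E₂, S₁ = −E₁ + 4·E₂, S₂ = 3·E₁ + 6·E₂; reading off coefficients, c₁ = [1, -1, 3] and c₂ = [6, 4, 6].
Hence T = [0, 1] ⊗ [3, 1] ⊗ [1, -1, 3] + [1, 3] ⊗ [0, 1] ⊗ [6, 4, 6], so rank(T) ≤ 2.
These bounds meet, so rank(T) = 2.

2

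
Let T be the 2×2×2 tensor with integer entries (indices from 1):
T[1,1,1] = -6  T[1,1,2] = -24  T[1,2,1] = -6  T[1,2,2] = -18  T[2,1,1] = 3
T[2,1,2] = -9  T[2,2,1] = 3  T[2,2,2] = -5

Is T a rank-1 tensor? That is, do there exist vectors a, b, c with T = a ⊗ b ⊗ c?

No

The mode-2 unfolding of T (rows indexed by j, columns by (i,k) = (1,1), (1,2), (2,1), (2,2)) is [[-6, -24, 3, -9], [-6, -18, 3, -5]].
There the 2×2 minor on rows j ∈ {1, 2}, columns (i,k) ∈ {(1,1), (1,2)} is det [[-6, -24], [-6, -18]] = -36 ≠ 0, so this unfolding has rank ≥ 2; CP rank is at least every unfolding rank, so rank(T) ≥ 2.
In particular rank(T) ≥ 2 > 1, so T is not rank-1.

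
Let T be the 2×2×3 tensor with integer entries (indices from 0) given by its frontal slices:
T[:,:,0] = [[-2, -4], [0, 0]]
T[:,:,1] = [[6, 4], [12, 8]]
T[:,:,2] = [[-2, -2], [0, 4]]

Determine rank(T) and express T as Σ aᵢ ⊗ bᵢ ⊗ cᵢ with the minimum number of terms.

Lower bound: the mode-3 unfolding of T (rows indexed by k, columns by (i,j) = (0,0), (0,1), (1,0), (1,1)) is [[-2, -4, 0, 0], [6, 4, 12, 8], [-2, -2, 0, 4]].
There the 3×3 minor on rows k ∈ {0, 1, 2}, columns (i,j) ∈ {(0,0), (0,1), (1,0)} is det [[-2, -4, 0], [6, 4, 12], [-2, -2, 0]] = 48 ≠ 0, so this unfolding has rank ≥ 3; CP rank is at least every unfolding rank, so rank(T) ≥ 3. (This is only a lower bound: in general the CP rank may exceed every unfolding rank, so we still need to exhibit 3 rank-1 terms summing to T.)
Upper bound: T is a sum of 3 rank-1 terms, T = [0, 1] ⊗ [1, 2] ⊗ [4, 0, 4] + [1, 2] ⊗ [1, 0] ⊗ [2, 2, 0] + [1, 2] ⊗ [1, 1] ⊗ [-4, 4, -2] (written with every a and b primitive with positive leading entry and the scale carried by c; CP decompositions are not unique, and this one is verified by expanding entrywise), so rank(T) ≤ 3.
These bounds meet, so rank(T) = 3.

rank(T) = 3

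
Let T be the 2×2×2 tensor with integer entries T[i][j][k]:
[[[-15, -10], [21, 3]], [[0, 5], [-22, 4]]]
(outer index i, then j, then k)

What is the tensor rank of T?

Lower bound: the mode-2 unfolding of T (rows indexed by j, columns by (i,k) = (0,0), (0,1), (1,0), (1,1)) is [[-15, -10, 0, 5], [21, 3, -22, 4]].
There the 2×2 minor on rows j ∈ {0, 1}, columns (i,k) ∈ {(0,0), (0,1)} is det [[-15, -10], [21, 3]] = 165 ≠ 0, so this unfolding has rank ≥ 2; CP rank is at least every unfolding rank, so rank(T) ≥ 2. (Unfolding ranks only ever bound the CP rank from below — rank(T) can be strictly larger than all of them — so the matching upper bound has to come from an explicit 2-term decomposition.)
Upper bound — finding two terms. Write S_k = T[:,:,k] for the frontal slices: S₀ = [[-15, 21], [0, -22]], S₁ = [[-10, 3], [5, 4]].
If T = a₁ ⊗ b₁ ⊗ c₁ + a₂ ⊗ b₂ ⊗ c₂ then each S_k = c₁[k]·a₁b₁ᵀ + c₂[k]·a₂b₂ᵀ. S₀ and S₁ are linearly independent, so a₁b₁ᵀ and a₂b₂ᵀ must span the same plane of matrices: they are the rank-1 matrices of the form x·S₀ + y·S₁.
det(x·S₀ + y·S₁) is 330·x² + 55·xy − 55·y² = 55·(3·x − y)(2·x + y), vanishing at (x:y) = (1:3) and (1:-2).
M₁ = S₀ + 3·S₁ = [[-45, 30], [15, -10]] = (-5)·(3, -1)(3, -2)ᵀ and M₂ = S₀ − 2·S₁ = [[5, 15], [-10, -30]] = 5·(1, -2)(1, 3)ᵀ, so take a₁ = (3, -1), b₁ = (3, -2), a₂ = (1, -2), b₂ = (1, 3).
Each slice is an integer combination of E₁ = a₁b₁ᵀ and E₂ = a₂b₂ᵀ: S₀ = −2·E₁ + 3·E₂, S₁ = −E₁ − E₂; reading off coefficients, c₁ = (-2, -1) and c₂ = (3, -1).
Hence T = (3, -1) ⊗ (3, -2) ⊗ (-2, -1) + (1, -2) ⊗ (1, 3) ⊗ (3, -1), so rank(T) ≤ 2.
These bounds meet, so rank(T) = 2.

2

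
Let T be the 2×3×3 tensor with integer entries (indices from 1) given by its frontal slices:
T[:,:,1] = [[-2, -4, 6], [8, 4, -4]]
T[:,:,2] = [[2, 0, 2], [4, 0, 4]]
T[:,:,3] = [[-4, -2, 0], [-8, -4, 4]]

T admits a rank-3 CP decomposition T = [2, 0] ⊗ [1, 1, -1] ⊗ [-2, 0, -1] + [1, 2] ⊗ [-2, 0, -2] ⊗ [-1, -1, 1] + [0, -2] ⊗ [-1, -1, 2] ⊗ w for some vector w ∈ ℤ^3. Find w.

w = [2, 0, -2]

Subtract the known terms from T to get the rank-1 residual R = [0, -2] ⊗ [-1, -1, 2] ⊗ w, so R[i,j,k] = a[i]·b[j]·w[k]. Pick indices with nonzero a[2]·b[1] = (-2)·(-1) = 2. Only the fibre through (2,1,·) is needed: R[2,1,:] = T[2,1,:] − Σₗ aₗ[2]bₗ[1]cₗ = [8, 4, -8] − (0)·(1)·[-2, 0, -1] − (2)·(-2)·[-1, -1, 1] = [4, 0, -4]. Then w[k] = R[2,1,k] / 2 for each k, giving w = [4, 0, -4] / 2 = [2, 0, -2].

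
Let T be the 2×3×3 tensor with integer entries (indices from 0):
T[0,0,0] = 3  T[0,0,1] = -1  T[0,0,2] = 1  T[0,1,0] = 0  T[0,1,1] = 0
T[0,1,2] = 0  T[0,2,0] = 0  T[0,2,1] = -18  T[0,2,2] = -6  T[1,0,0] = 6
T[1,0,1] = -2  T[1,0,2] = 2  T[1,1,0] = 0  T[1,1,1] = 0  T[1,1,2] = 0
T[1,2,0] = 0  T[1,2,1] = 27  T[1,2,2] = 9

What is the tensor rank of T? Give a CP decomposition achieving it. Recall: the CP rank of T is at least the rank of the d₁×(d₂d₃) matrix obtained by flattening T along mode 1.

rank(T) = 2

Lower bound: the mode-1 unfolding of T (rows indexed by i, columns by (j,k) = (0,0), (0,1), (0,2), (1,0), (1,1), (1,2), (2,0), (2,1), (2,2)) is [[3, -1, 1, 0, 0, 0, 0, -18, -6], [6, -2, 2, 0, 0, 0, 0, 27, 9]].
There the 2×2 minor on rows i ∈ {0, 1}, columns (j,k) ∈ {(0,0), (2,1)} is det [[3, -18], [6, 27]] = 189 ≠ 0, so this unfolding has rank ≥ 2; CP rank is at least every unfolding rank, so rank(T) ≥ 2. (Unfolding ranks only ever bound the CP rank from below — rank(T) can be strictly larger than all of them — so the matching upper bound has to come from an explicit 2-term decomposition.)
Upper bound — finding two terms. Write S_k = T[:,:,k] for the frontal slices: S₀ = [[3, 0, 0], [6, 0, 0]], S₁ = [[-1, 0, -18], [-2, 0, 27]], S₂ = [[1, 0, -6], [2, 0, 9]].
If T = a₁ ⊗ b₁ ⊗ c₁ + a₂ ⊗ b₂ ⊗ c₂ then each S_k = c₁[k]·a₁b₁ᵀ + c₂[k]·a₂b₂ᵀ. S₀ and S₁ are linearly independent, so a₁b₁ᵀ and a₂b₂ᵀ must span the same plane of matrices: they are the rank-1 matrices of the form x·S₀ + y·S₁.
The 2×2 minor of x·S₀ + y·S₁ on rows {0,1}, columns {0,2} is 189·xy − 63·y² = 63·(3·x − y)(y), vanishing at (x:y) = (1:3) and (1:0).
M₁ = S₀ + 3·S₁ = [[0, 0, -54], [0, 0, 81]] = (-27)·[2, -3][0, 0, 1]ᵀ and M₂ = S₀ = [[3, 0, 0], [6, 0, 0]] = 3·[1, 2][1, 0, 0]ᵀ, so take a₁ = [2, -3], b₁ = [0, 0, 1], a₂ = [1, 2], b₂ = [1, 0, 0].
Each slice is an integer combination of E₁ = a₁b₁ᵀ and E₂ = a₂b₂ᵀ: S₀ = 3·E₂, S₁ = −9·E₁ − E₂, S₂ = −3·E₁ + E₂; reading off coefficients, c₁ = [0, -9, -3] and c₂ = [3, -1, 1].
Hence T = [2, -3] ⊗ [0, 0, 1] ⊗ [0, -9, -3] + [1, 2] ⊗ [1, 0, 0] ⊗ [3, -1, 1], so rank(T) ≤ 2.
These bounds meet, so rank(T) = 2.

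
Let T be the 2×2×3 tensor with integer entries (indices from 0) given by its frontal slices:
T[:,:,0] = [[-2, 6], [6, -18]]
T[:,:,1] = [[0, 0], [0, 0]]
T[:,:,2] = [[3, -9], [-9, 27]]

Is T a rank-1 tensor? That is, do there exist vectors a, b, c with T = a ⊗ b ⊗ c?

If T = a ⊗ b ⊗ c then every fibre of T is a multiple of the corresponding factor, so read the factors off the fibres through the nonzero entry T[0,0,0] = -2.
The mode-1 fibre T[:,0,0] = [-2, 6] gives a = [1, -3] (primitive direction); the mode-2 fibre T[0,:,0] = [-2, 6] gives b = [1, -3]; then c[k] = T[0,0,k] / (a[0]·b[0]) = [-2, 0, 3] / 1 = [-2, 0, 3].
Expanding [1, -3] ⊗ [1, -3] ⊗ [-2, 0, 3] reproduces all 12 entries of T, so T = [1, -3] ⊗ [1, -3] ⊗ [-2, 0, 3] and rank(T) ≤ 1.
Equivalently every frontal slice T[:,:,k] is c[k] times the rank-1 matrix [1, -3] ⊗ [1, -3]. So T has rank 1 (it is nonzero).

Yes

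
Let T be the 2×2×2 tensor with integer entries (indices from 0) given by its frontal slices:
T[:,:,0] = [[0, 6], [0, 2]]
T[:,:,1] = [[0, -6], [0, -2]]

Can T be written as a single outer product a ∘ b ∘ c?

Yes

The mode-1 fibre T[:,1,0] = [6, 2] gives a = (3, 1) (primitive direction); the mode-2 fibre T[0,:,0] = [0, 6] gives b = (0, 1); then c[k] = T[0,1,k] / (a[0]·b[1]) = [6, -6] / 3 = (2, -2).
Expanding (3, 1) ∘ (0, 1) ∘ (2, -2) reproduces all 8 entries of T, so T = (3, 1) ∘ (0, 1) ∘ (2, -2) and rank(T) ≤ 1.
Equivalently every frontal slice T[:,:,k] is c[k] times the rank-1 matrix (3, 1) ∘ (0, 1). So T has rank 1 (it is nonzero).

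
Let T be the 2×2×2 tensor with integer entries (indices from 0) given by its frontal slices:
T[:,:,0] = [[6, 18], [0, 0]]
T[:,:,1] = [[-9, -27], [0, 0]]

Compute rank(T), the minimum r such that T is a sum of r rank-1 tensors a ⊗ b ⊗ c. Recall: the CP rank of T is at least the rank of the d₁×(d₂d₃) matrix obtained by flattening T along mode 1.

1

Lower bound: T ≠ 0 (e.g. T[0,0,0] = 6), so rank(T) ≥ 1.
Upper bound: if T = a ⊗ b ⊗ c then every fibre of T is a multiple of the corresponding factor, so read the factors off the fibres through the nonzero entry T[0,0,0] = 6.
The mode-1 fibre T[:,0,0] = [6, 0] gives a = (1, 0) (primitive direction); the mode-2 fibre T[0,:,0] = [6, 18] gives b = (1, 3); then c[k] = T[0,0,k] / (a[0]·b[0]) = [6, -9] / 1 = (6, -9).
Expanding (1, 0) ⊗ (1, 3) ⊗ (6, -9) reproduces all 8 entries of T, so T = (1, 0) ⊗ (1, 3) ⊗ (6, -9) and rank(T) ≤ 1.
These bounds meet, so rank(T) = 1.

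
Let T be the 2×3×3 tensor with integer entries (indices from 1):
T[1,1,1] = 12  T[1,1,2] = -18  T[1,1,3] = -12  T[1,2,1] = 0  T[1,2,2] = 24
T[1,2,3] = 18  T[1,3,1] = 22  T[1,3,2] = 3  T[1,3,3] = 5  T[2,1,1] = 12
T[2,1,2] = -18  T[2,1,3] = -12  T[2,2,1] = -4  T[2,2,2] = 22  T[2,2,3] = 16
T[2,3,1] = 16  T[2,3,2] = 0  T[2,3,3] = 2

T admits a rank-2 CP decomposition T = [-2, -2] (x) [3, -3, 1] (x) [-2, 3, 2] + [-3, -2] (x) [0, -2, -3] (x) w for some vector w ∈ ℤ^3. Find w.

Subtract the known terms from T to get the rank-1 residual R = [-3, -2] (x) [0, -2, -3] (x) w, so R[i,j,k] = a[i]·b[j]·w[k]. Pick indices with nonzero a[1]·b[2] = (-3)·(-2) = 6. Only the fibre through (1,2,·) is needed: R[1,2,:] = T[1,2,:] − Σₗ aₗ[1]bₗ[2]cₗ = [0, 24, 18] − (-2)·(-3)·[-2, 3, 2] = [12, 6, 6]. Then w[k] = R[1,2,k] / 6 for each k, giving w = [12, 6, 6] / 6 = [2, 1, 1].

w = [2, 1, 1]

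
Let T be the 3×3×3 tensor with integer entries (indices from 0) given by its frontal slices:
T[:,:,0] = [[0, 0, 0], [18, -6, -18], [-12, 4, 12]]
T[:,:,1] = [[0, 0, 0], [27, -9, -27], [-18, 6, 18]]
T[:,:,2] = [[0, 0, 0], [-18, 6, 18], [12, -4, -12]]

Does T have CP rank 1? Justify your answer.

Yes

If T = a ⊗ b ⊗ c then every fibre of T is a multiple of the corresponding factor, so read the factors off the fibres through the nonzero entry T[1,0,0] = 18.
The mode-1 fibre T[:,0,0] = [0, 18, -12] gives a = [0, 3, -2] (primitive direction); the mode-2 fibre T[1,:,0] = [18, -6, -18] gives b = [3, -1, -3]; then c[k] = T[1,0,k] / (a[1]·b[0]) = [18, 27, -18] / 9 = [2, 3, -2].
Expanding [0, 3, -2] ⊗ [3, -1, -3] ⊗ [2, 3, -2] reproduces all 27 entries of T, so T = [0, 3, -2] ⊗ [3, -1, -3] ⊗ [2, 3, -2] and rank(T) ≤ 1.
Equivalently every frontal slice T[:,:,k] is c[k] times the rank-1 matrix [0, 3, -2] ⊗ [3, -1, -3]. So T has rank 1 (it is nonzero).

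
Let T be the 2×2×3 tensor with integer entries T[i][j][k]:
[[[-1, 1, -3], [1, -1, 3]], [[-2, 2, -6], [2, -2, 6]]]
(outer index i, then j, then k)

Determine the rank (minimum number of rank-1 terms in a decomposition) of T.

Lower bound: T ≠ 0 (e.g. T[0,0,0] = -1), so rank(T) ≥ 1.
Upper bound: if T = a (x) b (x) c then every fibre of T is a multiple of the corresponding factor, so read the factors off the fibres through the nonzero entry T[0,0,0] = -1.
The mode-1 fibre T[:,0,0] = [-1, -2] gives a = [1, 2] (primitive direction); the mode-2 fibre T[0,:,0] = [-1, 1] gives b = [1, -1]; then c[k] = T[0,0,k] / (a[0]·b[0]) = [-1, 1, -3] / 1 = [-1, 1, -3].
Expanding [1, 2] (x) [1, -1] (x) [-1, 1, -3] reproduces all 12 entries of T, so T = [1, 2] (x) [1, -1] (x) [-1, 1, -3] and rank(T) ≤ 1.
These bounds meet, so rank(T) = 1.
Check entry T[0,1,0] = 1: (1)·(-1)·(-1) = 1.

1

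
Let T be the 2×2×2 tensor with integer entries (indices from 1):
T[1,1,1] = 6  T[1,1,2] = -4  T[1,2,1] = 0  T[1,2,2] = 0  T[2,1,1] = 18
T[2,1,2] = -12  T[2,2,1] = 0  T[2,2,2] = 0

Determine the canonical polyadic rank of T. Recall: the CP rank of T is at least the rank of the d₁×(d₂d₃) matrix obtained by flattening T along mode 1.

Lower bound: T ≠ 0 (e.g. T[1,1,1] = 6), so rank(T) ≥ 1.
Upper bound: if T = a ⊗ b ⊗ c then every fibre of T is a multiple of the corresponding factor, so read the factors off the fibres through the nonzero entry T[1,1,1] = 6.
The mode-1 fibre T[:,1,1] = [6, 18] gives a = (1, 3) (primitive direction); the mode-2 fibre T[1,:,1] = [6, 0] gives b = (1, 0); then c[k] = T[1,1,k] / (a[1]·b[1]) = [6, -4] / 1 = (6, -4).
Expanding (1, 3) ⊗ (1, 0) ⊗ (6, -4) reproduces all 8 entries of T, so T = (1, 3) ⊗ (1, 0) ⊗ (6, -4) and rank(T) ≤ 1.
These bounds meet, so rank(T) = 1.

1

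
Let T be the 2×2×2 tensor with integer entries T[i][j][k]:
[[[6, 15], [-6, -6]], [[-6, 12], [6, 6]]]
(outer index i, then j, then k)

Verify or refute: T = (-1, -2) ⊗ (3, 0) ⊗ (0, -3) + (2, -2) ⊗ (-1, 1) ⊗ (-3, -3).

Reconstruct entrywise from the claimed factors. For example, T[0,1,0] = -6 and Σₗ aₗ[0]bₗ[1]cₗ[0] = (-1)·(0)·(0) + (2)·(1)·(-3) = -6; checking all 8 entries, every one matches. The claim holds.

Yes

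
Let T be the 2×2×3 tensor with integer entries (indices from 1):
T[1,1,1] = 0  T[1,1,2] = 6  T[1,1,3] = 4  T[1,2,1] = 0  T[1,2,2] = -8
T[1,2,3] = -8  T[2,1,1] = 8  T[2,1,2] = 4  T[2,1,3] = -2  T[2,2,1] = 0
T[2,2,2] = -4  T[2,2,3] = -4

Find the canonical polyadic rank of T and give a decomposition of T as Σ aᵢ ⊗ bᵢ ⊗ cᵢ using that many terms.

Lower bound: the mode-3 unfolding of T (rows indexed by k, columns by (i,j) = (1,1), (1,2), (2,1), (2,2)) is [[0, 0, 8, 0], [6, -8, 4, -4], [4, -8, -2, -4]].
There the 3×3 minor on rows k ∈ {1, 2, 3}, columns (i,j) ∈ {(1,1), (1,2), (2,1)} is det [[0, 0, 8], [6, -8, 4], [4, -8, -2]] = -128 ≠ 0, so this unfolding has rank ≥ 3; CP rank is at least every unfolding rank, so rank(T) ≥ 3. (Flattening ranks never certify an upper bound on CP rank; for that we must actually write T with 3 rank-1 terms.)
Upper bound: T is a sum of 3 rank-1 terms, T = [0, 1] ⊗ [1, 0] ⊗ [8, 0, -4] + [1, 1] ⊗ [1, 0] ⊗ [0, 2, 0] + [2, 1] ⊗ [1, -2] ⊗ [0, 2, 2] (one valid choice — decompositions are not unique — normalised so each a, b is primitive with positive first nonzero entry; check it by expanding all entries), so rank(T) ≤ 3.
These bounds meet, so rank(T) = 3.

rank(T) = 3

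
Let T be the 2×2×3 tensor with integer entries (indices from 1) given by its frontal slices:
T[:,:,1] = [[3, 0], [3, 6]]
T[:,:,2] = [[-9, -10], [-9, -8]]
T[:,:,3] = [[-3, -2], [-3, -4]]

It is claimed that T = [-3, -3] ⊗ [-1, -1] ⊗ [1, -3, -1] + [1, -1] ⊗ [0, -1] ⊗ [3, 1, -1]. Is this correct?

Yes

Reconstruct entrywise from the claimed factors. For example, T[1,1,2] = -9 and Σₗ aₗ[1]bₗ[1]cₗ[2] = (-3)·(-1)·(-3) + (1)·(0)·(1) = -9; checking all 12 entries, every one matches. The claim holds.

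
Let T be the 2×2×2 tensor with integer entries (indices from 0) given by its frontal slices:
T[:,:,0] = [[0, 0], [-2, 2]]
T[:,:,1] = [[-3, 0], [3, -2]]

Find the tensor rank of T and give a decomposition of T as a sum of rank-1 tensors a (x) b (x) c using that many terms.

Lower bound: in the mode-3 unfolding of T (rows indexed by k, columns by (i,j)) the 2×2 minor on rows k ∈ {0, 1}, columns (i,j) ∈ {(0,0), (1,0)} is det [[0, -2], [-3, 3]] = -6 ≠ 0, so that unfolding has rank ≥ 2 and hence rank(T) ≥ 2 (CP rank is at least every unfolding rank, though it can be larger).
Upper bound: with S_k = T[:,:,k], the two rank-1 terms a₁b₁ᵀ, a₂b₂ᵀ are the rank-1 members of the pencil x·S₀ + y·S₁.
det(x·S₀ + y·S₁) is −6·xy + 6·y² = (-6)·(x − y)(y), vanishing at (x:y) = (1:1) and (1:0).
M₁ = S₀ + S₁ = [[-3, 0], [1, 0]] = −(3, -1)(1, 0)ᵀ and M₂ = S₀ = [[0, 0], [-2, 2]] = (-2)·(0, 1)(1, -1)ᵀ, so take a₁ = (3, -1), b₁ = (1, 0), a₂ = (0, 1), b₂ = (1, -1).
Each slice is an integer combination of E₁ = a₁b₁ᵀ and E₂ = a₂b₂ᵀ: S₀ = −2·E₂, S₁ = −E₁ + 2·E₂; reading off coefficients, c₁ = (0, -1) and c₂ = (-2, 2).
Hence T = (3, -1) (x) (1, 0) (x) (0, -1) + (0, 1) (x) (1, -1) (x) (-2, 2), so rank(T) ≤ 2.
These bounds meet, so rank(T) = 2.

rank(T) = 2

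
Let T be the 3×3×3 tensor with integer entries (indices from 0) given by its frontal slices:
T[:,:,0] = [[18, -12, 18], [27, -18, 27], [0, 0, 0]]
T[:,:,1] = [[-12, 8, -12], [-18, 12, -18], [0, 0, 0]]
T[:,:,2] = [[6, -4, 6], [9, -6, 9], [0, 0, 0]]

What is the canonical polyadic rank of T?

Lower bound: T ≠ 0 (e.g. T[0,0,0] = 18), so rank(T) ≥ 1.
Upper bound: the mode-1 fibre T[:,0,0] = [18, 27, 0] gives a = (2, 3, 0) (primitive direction); the mode-2 fibre T[0,:,0] = [18, -12, 18] gives b = (3, -2, 3); then c[k] = T[0,0,k] / (a[0]·b[0]) = [18, -12, 6] / 6 = (3, -2, 1).
Expanding (2, 3, 0) ∘ (3, -2, 3) ∘ (3, -2, 1) reproduces all 27 entries of T, so T = (2, 3, 0) ∘ (3, -2, 3) ∘ (3, -2, 1) and rank(T) ≤ 1.
These bounds meet, so rank(T) = 1.

1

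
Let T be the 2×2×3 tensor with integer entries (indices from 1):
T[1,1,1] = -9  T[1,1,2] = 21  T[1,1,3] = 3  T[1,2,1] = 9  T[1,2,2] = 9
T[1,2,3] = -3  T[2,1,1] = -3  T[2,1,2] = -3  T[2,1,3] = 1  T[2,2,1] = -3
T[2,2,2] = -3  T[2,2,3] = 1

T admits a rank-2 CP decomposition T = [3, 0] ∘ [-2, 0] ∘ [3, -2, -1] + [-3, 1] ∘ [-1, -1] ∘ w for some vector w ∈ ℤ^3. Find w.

w = [3, 3, -1]

Subtract the known terms from T to get the rank-1 residual R = [-3, 1] ∘ [-1, -1] ∘ w, so R[i,j,k] = a[i]·b[j]·w[k]. Pick indices with nonzero a[1]·b[1] = (-3)·(-1) = 3. Only the fibre through (1,1,·) is needed: R[1,1,:] = T[1,1,:] − Σₗ aₗ[1]bₗ[1]cₗ = [-9, 21, 3] − (3)·(-2)·[3, -2, -1] = [9, 9, -3]. Then w[k] = R[1,1,k] / 3 for each k, giving w = [9, 9, -3] / 3 = [3, 3, -1].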